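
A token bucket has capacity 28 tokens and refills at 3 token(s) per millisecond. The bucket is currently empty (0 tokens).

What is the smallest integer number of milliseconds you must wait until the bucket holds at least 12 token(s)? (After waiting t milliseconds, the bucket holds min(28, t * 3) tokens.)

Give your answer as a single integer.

Need t * 3 >= 12, so t >= 12/3.
Smallest integer t = ceil(12/3) = 4.

Answer: 4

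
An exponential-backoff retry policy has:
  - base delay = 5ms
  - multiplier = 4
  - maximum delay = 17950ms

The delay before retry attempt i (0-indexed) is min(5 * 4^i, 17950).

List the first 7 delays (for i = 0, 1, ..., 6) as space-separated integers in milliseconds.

Computing each delay:
  i=0: min(5*4^0, 17950) = 5
  i=1: min(5*4^1, 17950) = 20
  i=2: min(5*4^2, 17950) = 80
  i=3: min(5*4^3, 17950) = 320
  i=4: min(5*4^4, 17950) = 1280
  i=5: min(5*4^5, 17950) = 5120
  i=6: min(5*4^6, 17950) = 17950

Answer: 5 20 80 320 1280 5120 17950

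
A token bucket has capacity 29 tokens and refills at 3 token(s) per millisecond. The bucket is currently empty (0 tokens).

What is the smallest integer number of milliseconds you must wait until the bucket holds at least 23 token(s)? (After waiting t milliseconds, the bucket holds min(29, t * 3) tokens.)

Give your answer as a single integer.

Answer: 8

Derivation:
Need t * 3 >= 23, so t >= 23/3.
Smallest integer t = ceil(23/3) = 8.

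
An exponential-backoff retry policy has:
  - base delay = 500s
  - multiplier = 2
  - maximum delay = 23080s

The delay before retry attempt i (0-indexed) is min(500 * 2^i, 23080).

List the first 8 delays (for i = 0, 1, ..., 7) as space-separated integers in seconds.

Answer: 500 1000 2000 4000 8000 16000 23080 23080

Derivation:
Computing each delay:
  i=0: min(500*2^0, 23080) = 500
  i=1: min(500*2^1, 23080) = 1000
  i=2: min(500*2^2, 23080) = 2000
  i=3: min(500*2^3, 23080) = 4000
  i=4: min(500*2^4, 23080) = 8000
  i=5: min(500*2^5, 23080) = 16000
  i=6: min(500*2^6, 23080) = 23080
  i=7: min(500*2^7, 23080) = 23080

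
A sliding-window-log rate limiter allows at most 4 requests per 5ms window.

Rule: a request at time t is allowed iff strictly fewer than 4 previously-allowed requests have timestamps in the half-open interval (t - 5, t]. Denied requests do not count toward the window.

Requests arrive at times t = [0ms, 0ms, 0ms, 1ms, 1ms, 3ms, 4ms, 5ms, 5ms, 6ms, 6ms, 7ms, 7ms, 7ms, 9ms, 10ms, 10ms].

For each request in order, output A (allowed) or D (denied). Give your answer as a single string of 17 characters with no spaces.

Answer: AAAADDDAAAADDDDAA

Derivation:
Tracking allowed requests in the window:
  req#1 t=0ms: ALLOW
  req#2 t=0ms: ALLOW
  req#3 t=0ms: ALLOW
  req#4 t=1ms: ALLOW
  req#5 t=1ms: DENY
  req#6 t=3ms: DENY
  req#7 t=4ms: DENY
  req#8 t=5ms: ALLOW
  req#9 t=5ms: ALLOW
  req#10 t=6ms: ALLOW
  req#11 t=6ms: ALLOW
  req#12 t=7ms: DENY
  req#13 t=7ms: DENY
  req#14 t=7ms: DENY
  req#15 t=9ms: DENY
  req#16 t=10ms: ALLOW
  req#17 t=10ms: ALLOW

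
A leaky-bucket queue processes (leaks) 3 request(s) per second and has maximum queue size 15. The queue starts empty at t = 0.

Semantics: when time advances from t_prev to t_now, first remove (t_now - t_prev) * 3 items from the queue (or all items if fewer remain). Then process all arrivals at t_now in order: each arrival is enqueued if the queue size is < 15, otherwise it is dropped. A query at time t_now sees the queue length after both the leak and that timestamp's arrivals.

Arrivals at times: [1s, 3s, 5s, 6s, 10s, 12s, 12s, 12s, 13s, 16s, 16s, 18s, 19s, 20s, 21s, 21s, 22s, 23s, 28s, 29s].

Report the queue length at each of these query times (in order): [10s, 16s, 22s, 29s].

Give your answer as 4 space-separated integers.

Queue lengths at query times:
  query t=10s: backlog = 1
  query t=16s: backlog = 2
  query t=22s: backlog = 1
  query t=29s: backlog = 1

Answer: 1 2 1 1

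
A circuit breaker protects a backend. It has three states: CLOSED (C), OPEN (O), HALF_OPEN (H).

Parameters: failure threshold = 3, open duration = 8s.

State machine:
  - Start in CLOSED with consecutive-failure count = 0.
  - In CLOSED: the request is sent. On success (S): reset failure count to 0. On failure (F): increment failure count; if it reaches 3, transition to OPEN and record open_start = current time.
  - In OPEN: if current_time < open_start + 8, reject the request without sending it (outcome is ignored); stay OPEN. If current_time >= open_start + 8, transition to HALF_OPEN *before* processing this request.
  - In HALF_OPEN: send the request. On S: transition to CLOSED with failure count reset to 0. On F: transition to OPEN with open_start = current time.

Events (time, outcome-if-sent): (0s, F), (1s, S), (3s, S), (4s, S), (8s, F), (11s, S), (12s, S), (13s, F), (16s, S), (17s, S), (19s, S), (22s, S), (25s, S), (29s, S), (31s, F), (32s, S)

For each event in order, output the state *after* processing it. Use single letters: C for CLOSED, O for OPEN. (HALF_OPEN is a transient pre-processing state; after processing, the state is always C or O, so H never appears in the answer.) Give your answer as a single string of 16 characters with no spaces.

State after each event:
  event#1 t=0s outcome=F: state=CLOSED
  event#2 t=1s outcome=S: state=CLOSED
  event#3 t=3s outcome=S: state=CLOSED
  event#4 t=4s outcome=S: state=CLOSED
  event#5 t=8s outcome=F: state=CLOSED
  event#6 t=11s outcome=S: state=CLOSED
  event#7 t=12s outcome=S: state=CLOSED
  event#8 t=13s outcome=F: state=CLOSED
  event#9 t=16s outcome=S: state=CLOSED
  event#10 t=17s outcome=S: state=CLOSED
  event#11 t=19s outcome=S: state=CLOSED
  event#12 t=22s outcome=S: state=CLOSED
  event#13 t=25s outcome=S: state=CLOSED
  event#14 t=29s outcome=S: state=CLOSED
  event#15 t=31s outcome=F: state=CLOSED
  event#16 t=32s outcome=S: state=CLOSED

Answer: CCCCCCCCCCCCCCCC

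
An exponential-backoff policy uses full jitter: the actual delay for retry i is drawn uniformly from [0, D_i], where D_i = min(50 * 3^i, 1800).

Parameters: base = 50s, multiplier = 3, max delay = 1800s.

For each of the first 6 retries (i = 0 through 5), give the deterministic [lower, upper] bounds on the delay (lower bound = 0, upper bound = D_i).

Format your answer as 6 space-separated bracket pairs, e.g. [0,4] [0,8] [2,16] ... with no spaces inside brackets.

Answer: [0,50] [0,150] [0,450] [0,1350] [0,1800] [0,1800]

Derivation:
Computing bounds per retry:
  i=0: D_i=min(50*3^0,1800)=50, bounds=[0,50]
  i=1: D_i=min(50*3^1,1800)=150, bounds=[0,150]
  i=2: D_i=min(50*3^2,1800)=450, bounds=[0,450]
  i=3: D_i=min(50*3^3,1800)=1350, bounds=[0,1350]
  i=4: D_i=min(50*3^4,1800)=1800, bounds=[0,1800]
  i=5: D_i=min(50*3^5,1800)=1800, bounds=[0,1800]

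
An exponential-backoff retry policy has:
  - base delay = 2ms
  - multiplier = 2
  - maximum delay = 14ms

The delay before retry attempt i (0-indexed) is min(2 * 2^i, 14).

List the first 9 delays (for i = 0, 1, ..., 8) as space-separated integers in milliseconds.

Computing each delay:
  i=0: min(2*2^0, 14) = 2
  i=1: min(2*2^1, 14) = 4
  i=2: min(2*2^2, 14) = 8
  i=3: min(2*2^3, 14) = 14
  i=4: min(2*2^4, 14) = 14
  i=5: min(2*2^5, 14) = 14
  i=6: min(2*2^6, 14) = 14
  i=7: min(2*2^7, 14) = 14
  i=8: min(2*2^8, 14) = 14

Answer: 2 4 8 14 14 14 14 14 14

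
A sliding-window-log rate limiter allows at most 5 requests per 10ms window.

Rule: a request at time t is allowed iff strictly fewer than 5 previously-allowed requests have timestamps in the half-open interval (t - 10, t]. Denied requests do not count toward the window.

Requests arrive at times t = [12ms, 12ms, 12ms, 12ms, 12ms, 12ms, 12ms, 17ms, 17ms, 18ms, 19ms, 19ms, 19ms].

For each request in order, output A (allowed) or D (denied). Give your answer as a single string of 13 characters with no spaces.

Answer: AAAAADDDDDDDD

Derivation:
Tracking allowed requests in the window:
  req#1 t=12ms: ALLOW
  req#2 t=12ms: ALLOW
  req#3 t=12ms: ALLOW
  req#4 t=12ms: ALLOW
  req#5 t=12ms: ALLOW
  req#6 t=12ms: DENY
  req#7 t=12ms: DENY
  req#8 t=17ms: DENY
  req#9 t=17ms: DENY
  req#10 t=18ms: DENY
  req#11 t=19ms: DENY
  req#12 t=19ms: DENY
  req#13 t=19ms: DENY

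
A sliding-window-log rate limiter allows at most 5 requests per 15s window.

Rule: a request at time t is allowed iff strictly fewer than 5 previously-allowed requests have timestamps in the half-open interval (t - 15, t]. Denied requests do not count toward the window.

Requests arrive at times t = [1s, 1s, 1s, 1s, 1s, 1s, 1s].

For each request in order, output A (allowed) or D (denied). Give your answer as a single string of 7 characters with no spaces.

Tracking allowed requests in the window:
  req#1 t=1s: ALLOW
  req#2 t=1s: ALLOW
  req#3 t=1s: ALLOW
  req#4 t=1s: ALLOW
  req#5 t=1s: ALLOW
  req#6 t=1s: DENY
  req#7 t=1s: DENY

Answer: AAAAADD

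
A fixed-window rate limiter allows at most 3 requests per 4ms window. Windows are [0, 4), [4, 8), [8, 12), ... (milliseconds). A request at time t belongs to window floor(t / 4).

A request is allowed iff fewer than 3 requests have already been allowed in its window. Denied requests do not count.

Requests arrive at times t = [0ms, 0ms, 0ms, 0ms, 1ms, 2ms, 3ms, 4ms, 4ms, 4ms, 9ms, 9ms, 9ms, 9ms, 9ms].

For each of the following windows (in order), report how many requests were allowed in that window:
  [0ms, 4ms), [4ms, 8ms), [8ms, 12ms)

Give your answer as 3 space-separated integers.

Processing requests:
  req#1 t=0ms (window 0): ALLOW
  req#2 t=0ms (window 0): ALLOW
  req#3 t=0ms (window 0): ALLOW
  req#4 t=0ms (window 0): DENY
  req#5 t=1ms (window 0): DENY
  req#6 t=2ms (window 0): DENY
  req#7 t=3ms (window 0): DENY
  req#8 t=4ms (window 1): ALLOW
  req#9 t=4ms (window 1): ALLOW
  req#10 t=4ms (window 1): ALLOW
  req#11 t=9ms (window 2): ALLOW
  req#12 t=9ms (window 2): ALLOW
  req#13 t=9ms (window 2): ALLOW
  req#14 t=9ms (window 2): DENY
  req#15 t=9ms (window 2): DENY

Allowed counts by window: 3 3 3

Answer: 3 3 3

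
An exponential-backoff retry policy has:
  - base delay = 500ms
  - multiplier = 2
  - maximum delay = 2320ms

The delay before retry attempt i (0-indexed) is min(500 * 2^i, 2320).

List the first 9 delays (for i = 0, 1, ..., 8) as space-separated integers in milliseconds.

Computing each delay:
  i=0: min(500*2^0, 2320) = 500
  i=1: min(500*2^1, 2320) = 1000
  i=2: min(500*2^2, 2320) = 2000
  i=3: min(500*2^3, 2320) = 2320
  i=4: min(500*2^4, 2320) = 2320
  i=5: min(500*2^5, 2320) = 2320
  i=6: min(500*2^6, 2320) = 2320
  i=7: min(500*2^7, 2320) = 2320
  i=8: min(500*2^8, 2320) = 2320

Answer: 500 1000 2000 2320 2320 2320 2320 2320 2320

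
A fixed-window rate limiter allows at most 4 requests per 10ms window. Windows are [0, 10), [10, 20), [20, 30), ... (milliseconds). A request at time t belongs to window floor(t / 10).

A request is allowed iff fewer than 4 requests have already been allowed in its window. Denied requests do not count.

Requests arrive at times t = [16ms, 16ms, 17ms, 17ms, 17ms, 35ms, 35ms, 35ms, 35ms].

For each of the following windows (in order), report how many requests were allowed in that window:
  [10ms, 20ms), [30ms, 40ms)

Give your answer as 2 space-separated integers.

Answer: 4 4

Derivation:
Processing requests:
  req#1 t=16ms (window 1): ALLOW
  req#2 t=16ms (window 1): ALLOW
  req#3 t=17ms (window 1): ALLOW
  req#4 t=17ms (window 1): ALLOW
  req#5 t=17ms (window 1): DENY
  req#6 t=35ms (window 3): ALLOW
  req#7 t=35ms (window 3): ALLOW
  req#8 t=35ms (window 3): ALLOW
  req#9 t=35ms (window 3): ALLOW

Allowed counts by window: 4 4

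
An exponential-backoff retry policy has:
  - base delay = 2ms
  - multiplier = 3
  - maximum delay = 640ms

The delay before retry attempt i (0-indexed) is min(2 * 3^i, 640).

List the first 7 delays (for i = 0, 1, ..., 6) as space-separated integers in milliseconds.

Answer: 2 6 18 54 162 486 640

Derivation:
Computing each delay:
  i=0: min(2*3^0, 640) = 2
  i=1: min(2*3^1, 640) = 6
  i=2: min(2*3^2, 640) = 18
  i=3: min(2*3^3, 640) = 54
  i=4: min(2*3^4, 640) = 162
  i=5: min(2*3^5, 640) = 486
  i=6: min(2*3^6, 640) = 640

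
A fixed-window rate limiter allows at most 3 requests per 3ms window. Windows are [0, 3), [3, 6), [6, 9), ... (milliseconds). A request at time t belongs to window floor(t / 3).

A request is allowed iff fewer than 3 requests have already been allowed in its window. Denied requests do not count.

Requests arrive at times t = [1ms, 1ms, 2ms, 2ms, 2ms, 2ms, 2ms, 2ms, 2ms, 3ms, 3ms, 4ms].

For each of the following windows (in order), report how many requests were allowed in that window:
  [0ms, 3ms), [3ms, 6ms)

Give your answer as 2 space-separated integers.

Answer: 3 3

Derivation:
Processing requests:
  req#1 t=1ms (window 0): ALLOW
  req#2 t=1ms (window 0): ALLOW
  req#3 t=2ms (window 0): ALLOW
  req#4 t=2ms (window 0): DENY
  req#5 t=2ms (window 0): DENY
  req#6 t=2ms (window 0): DENY
  req#7 t=2ms (window 0): DENY
  req#8 t=2ms (window 0): DENY
  req#9 t=2ms (window 0): DENY
  req#10 t=3ms (window 1): ALLOW
  req#11 t=3ms (window 1): ALLOW
  req#12 t=4ms (window 1): ALLOW

Allowed counts by window: 3 3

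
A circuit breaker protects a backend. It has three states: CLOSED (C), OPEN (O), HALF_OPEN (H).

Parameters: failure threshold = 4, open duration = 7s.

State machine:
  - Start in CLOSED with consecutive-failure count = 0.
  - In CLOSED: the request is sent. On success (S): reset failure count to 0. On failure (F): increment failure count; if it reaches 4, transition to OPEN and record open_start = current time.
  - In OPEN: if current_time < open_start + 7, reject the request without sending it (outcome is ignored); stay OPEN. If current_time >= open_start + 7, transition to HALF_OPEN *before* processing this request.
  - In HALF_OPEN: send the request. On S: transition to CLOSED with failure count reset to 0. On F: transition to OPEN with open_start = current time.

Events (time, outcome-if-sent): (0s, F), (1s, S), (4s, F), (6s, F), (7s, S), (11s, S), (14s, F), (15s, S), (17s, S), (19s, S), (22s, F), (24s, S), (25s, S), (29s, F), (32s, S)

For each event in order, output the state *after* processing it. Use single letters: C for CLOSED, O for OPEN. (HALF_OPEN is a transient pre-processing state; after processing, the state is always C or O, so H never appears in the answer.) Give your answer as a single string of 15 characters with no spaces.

Answer: CCCCCCCCCCCCCCC

Derivation:
State after each event:
  event#1 t=0s outcome=F: state=CLOSED
  event#2 t=1s outcome=S: state=CLOSED
  event#3 t=4s outcome=F: state=CLOSED
  event#4 t=6s outcome=F: state=CLOSED
  event#5 t=7s outcome=S: state=CLOSED
  event#6 t=11s outcome=S: state=CLOSED
  event#7 t=14s outcome=F: state=CLOSED
  event#8 t=15s outcome=S: state=CLOSED
  event#9 t=17s outcome=S: state=CLOSED
  event#10 t=19s outcome=S: state=CLOSED
  event#11 t=22s outcome=F: state=CLOSED
  event#12 t=24s outcome=S: state=CLOSED
  event#13 t=25s outcome=S: state=CLOSED
  event#14 t=29s outcome=F: state=CLOSED
  event#15 t=32s outcome=S: state=CLOSED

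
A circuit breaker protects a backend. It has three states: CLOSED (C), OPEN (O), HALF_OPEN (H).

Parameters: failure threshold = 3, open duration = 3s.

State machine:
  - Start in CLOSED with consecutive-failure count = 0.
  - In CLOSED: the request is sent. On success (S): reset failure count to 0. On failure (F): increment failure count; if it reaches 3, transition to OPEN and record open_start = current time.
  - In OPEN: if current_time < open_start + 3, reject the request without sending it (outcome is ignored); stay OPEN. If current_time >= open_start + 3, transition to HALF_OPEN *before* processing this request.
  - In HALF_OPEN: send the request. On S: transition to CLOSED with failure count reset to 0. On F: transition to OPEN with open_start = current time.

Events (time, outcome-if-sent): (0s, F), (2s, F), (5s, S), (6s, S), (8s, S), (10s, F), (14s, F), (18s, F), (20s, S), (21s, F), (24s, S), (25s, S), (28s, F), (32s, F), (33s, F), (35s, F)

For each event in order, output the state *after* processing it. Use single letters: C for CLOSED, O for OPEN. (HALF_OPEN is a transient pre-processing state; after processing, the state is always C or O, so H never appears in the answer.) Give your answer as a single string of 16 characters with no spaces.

Answer: CCCCCCCOOOCCCCOO

Derivation:
State after each event:
  event#1 t=0s outcome=F: state=CLOSED
  event#2 t=2s outcome=F: state=CLOSED
  event#3 t=5s outcome=S: state=CLOSED
  event#4 t=6s outcome=S: state=CLOSED
  event#5 t=8s outcome=S: state=CLOSED
  event#6 t=10s outcome=F: state=CLOSED
  event#7 t=14s outcome=F: state=CLOSED
  event#8 t=18s outcome=F: state=OPEN
  event#9 t=20s outcome=S: state=OPEN
  event#10 t=21s outcome=F: state=OPEN
  event#11 t=24s outcome=S: state=CLOSED
  event#12 t=25s outcome=S: state=CLOSED
  event#13 t=28s outcome=F: state=CLOSED
  event#14 t=32s outcome=F: state=CLOSED
  event#15 t=33s outcome=F: state=OPEN
  event#16 t=35s outcome=F: state=OPEN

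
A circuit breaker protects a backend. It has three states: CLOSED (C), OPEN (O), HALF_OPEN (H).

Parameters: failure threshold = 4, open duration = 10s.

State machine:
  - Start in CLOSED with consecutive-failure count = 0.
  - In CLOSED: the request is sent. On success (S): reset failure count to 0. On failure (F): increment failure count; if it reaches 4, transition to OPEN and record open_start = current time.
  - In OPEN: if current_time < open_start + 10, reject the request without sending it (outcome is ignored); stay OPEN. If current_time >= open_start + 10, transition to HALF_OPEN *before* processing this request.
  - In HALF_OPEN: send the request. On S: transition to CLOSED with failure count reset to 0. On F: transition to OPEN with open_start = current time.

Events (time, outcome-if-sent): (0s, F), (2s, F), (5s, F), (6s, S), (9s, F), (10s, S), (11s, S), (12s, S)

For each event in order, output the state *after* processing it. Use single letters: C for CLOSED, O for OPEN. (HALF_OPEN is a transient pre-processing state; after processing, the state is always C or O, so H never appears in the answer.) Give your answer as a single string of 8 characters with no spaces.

Answer: CCCCCCCC

Derivation:
State after each event:
  event#1 t=0s outcome=F: state=CLOSED
  event#2 t=2s outcome=F: state=CLOSED
  event#3 t=5s outcome=F: state=CLOSED
  event#4 t=6s outcome=S: state=CLOSED
  event#5 t=9s outcome=F: state=CLOSED
  event#6 t=10s outcome=S: state=CLOSED
  event#7 t=11s outcome=S: state=CLOSED
  event#8 t=12s outcome=S: state=CLOSED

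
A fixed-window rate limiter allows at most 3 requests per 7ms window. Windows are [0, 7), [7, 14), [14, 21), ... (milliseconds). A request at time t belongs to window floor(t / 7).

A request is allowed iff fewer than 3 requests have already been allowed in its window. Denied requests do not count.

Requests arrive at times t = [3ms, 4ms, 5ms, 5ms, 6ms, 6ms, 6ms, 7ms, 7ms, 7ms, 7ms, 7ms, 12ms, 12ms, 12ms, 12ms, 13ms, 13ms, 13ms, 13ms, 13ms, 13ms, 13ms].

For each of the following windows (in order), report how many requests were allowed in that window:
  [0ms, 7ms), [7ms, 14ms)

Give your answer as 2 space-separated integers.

Answer: 3 3

Derivation:
Processing requests:
  req#1 t=3ms (window 0): ALLOW
  req#2 t=4ms (window 0): ALLOW
  req#3 t=5ms (window 0): ALLOW
  req#4 t=5ms (window 0): DENY
  req#5 t=6ms (window 0): DENY
  req#6 t=6ms (window 0): DENY
  req#7 t=6ms (window 0): DENY
  req#8 t=7ms (window 1): ALLOW
  req#9 t=7ms (window 1): ALLOW
  req#10 t=7ms (window 1): ALLOW
  req#11 t=7ms (window 1): DENY
  req#12 t=7ms (window 1): DENY
  req#13 t=12ms (window 1): DENY
  req#14 t=12ms (window 1): DENY
  req#15 t=12ms (window 1): DENY
  req#16 t=12ms (window 1): DENY
  req#17 t=13ms (window 1): DENY
  req#18 t=13ms (window 1): DENY
  req#19 t=13ms (window 1): DENY
  req#20 t=13ms (window 1): DENY
  req#21 t=13ms (window 1): DENY
  req#22 t=13ms (window 1): DENY
  req#23 t=13ms (window 1): DENY

Allowed counts by window: 3 3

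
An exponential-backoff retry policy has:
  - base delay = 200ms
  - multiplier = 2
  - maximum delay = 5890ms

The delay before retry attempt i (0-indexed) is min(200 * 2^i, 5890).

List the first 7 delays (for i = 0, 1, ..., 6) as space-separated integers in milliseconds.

Computing each delay:
  i=0: min(200*2^0, 5890) = 200
  i=1: min(200*2^1, 5890) = 400
  i=2: min(200*2^2, 5890) = 800
  i=3: min(200*2^3, 5890) = 1600
  i=4: min(200*2^4, 5890) = 3200
  i=5: min(200*2^5, 5890) = 5890
  i=6: min(200*2^6, 5890) = 5890

Answer: 200 400 800 1600 3200 5890 5890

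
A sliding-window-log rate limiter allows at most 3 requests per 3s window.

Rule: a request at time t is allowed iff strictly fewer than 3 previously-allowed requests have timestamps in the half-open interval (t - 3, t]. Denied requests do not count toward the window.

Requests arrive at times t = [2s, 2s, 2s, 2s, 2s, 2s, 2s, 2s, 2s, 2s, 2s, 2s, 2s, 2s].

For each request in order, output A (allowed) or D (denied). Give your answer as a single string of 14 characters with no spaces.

Tracking allowed requests in the window:
  req#1 t=2s: ALLOW
  req#2 t=2s: ALLOW
  req#3 t=2s: ALLOW
  req#4 t=2s: DENY
  req#5 t=2s: DENY
  req#6 t=2s: DENY
  req#7 t=2s: DENY
  req#8 t=2s: DENY
  req#9 t=2s: DENY
  req#10 t=2s: DENY
  req#11 t=2s: DENY
  req#12 t=2s: DENY
  req#13 t=2s: DENY
  req#14 t=2s: DENY

Answer: AAADDDDDDDDDDD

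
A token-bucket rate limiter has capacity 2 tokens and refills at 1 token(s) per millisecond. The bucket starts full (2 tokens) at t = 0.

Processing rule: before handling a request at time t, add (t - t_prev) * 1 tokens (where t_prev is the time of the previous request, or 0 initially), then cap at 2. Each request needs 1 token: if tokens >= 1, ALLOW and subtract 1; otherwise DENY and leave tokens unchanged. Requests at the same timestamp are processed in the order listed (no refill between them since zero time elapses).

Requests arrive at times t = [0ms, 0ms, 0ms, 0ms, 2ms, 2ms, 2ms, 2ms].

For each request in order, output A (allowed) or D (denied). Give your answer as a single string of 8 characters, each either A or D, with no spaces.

Simulating step by step:
  req#1 t=0ms: ALLOW
  req#2 t=0ms: ALLOW
  req#3 t=0ms: DENY
  req#4 t=0ms: DENY
  req#5 t=2ms: ALLOW
  req#6 t=2ms: ALLOW
  req#7 t=2ms: DENY
  req#8 t=2ms: DENY

Answer: AADDAADD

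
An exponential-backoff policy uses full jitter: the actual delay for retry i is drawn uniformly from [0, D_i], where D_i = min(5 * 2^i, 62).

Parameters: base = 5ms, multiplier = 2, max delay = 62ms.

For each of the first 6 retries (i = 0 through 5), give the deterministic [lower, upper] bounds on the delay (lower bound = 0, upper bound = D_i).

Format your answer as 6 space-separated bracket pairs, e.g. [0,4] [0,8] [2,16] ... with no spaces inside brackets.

Computing bounds per retry:
  i=0: D_i=min(5*2^0,62)=5, bounds=[0,5]
  i=1: D_i=min(5*2^1,62)=10, bounds=[0,10]
  i=2: D_i=min(5*2^2,62)=20, bounds=[0,20]
  i=3: D_i=min(5*2^3,62)=40, bounds=[0,40]
  i=4: D_i=min(5*2^4,62)=62, bounds=[0,62]
  i=5: D_i=min(5*2^5,62)=62, bounds=[0,62]

Answer: [0,5] [0,10] [0,20] [0,40] [0,62] [0,62]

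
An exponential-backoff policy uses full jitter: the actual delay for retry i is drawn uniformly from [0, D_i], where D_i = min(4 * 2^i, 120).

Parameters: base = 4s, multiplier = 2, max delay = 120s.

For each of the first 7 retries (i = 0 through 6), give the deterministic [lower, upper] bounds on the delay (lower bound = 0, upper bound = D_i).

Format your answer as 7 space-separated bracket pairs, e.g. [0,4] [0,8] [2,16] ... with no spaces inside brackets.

Computing bounds per retry:
  i=0: D_i=min(4*2^0,120)=4, bounds=[0,4]
  i=1: D_i=min(4*2^1,120)=8, bounds=[0,8]
  i=2: D_i=min(4*2^2,120)=16, bounds=[0,16]
  i=3: D_i=min(4*2^3,120)=32, bounds=[0,32]
  i=4: D_i=min(4*2^4,120)=64, bounds=[0,64]
  i=5: D_i=min(4*2^5,120)=120, bounds=[0,120]
  i=6: D_i=min(4*2^6,120)=120, bounds=[0,120]

Answer: [0,4] [0,8] [0,16] [0,32] [0,64] [0,120] [0,120]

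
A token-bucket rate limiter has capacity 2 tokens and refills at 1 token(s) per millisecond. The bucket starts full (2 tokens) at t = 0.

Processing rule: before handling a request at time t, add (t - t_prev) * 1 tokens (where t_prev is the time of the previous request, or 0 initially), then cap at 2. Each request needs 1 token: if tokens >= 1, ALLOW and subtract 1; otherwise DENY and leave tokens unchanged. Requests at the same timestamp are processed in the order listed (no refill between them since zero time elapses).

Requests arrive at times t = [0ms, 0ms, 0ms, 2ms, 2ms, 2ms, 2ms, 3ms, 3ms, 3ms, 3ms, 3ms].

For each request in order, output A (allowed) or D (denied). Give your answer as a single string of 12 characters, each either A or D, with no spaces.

Simulating step by step:
  req#1 t=0ms: ALLOW
  req#2 t=0ms: ALLOW
  req#3 t=0ms: DENY
  req#4 t=2ms: ALLOW
  req#5 t=2ms: ALLOW
  req#6 t=2ms: DENY
  req#7 t=2ms: DENY
  req#8 t=3ms: ALLOW
  req#9 t=3ms: DENY
  req#10 t=3ms: DENY
  req#11 t=3ms: DENY
  req#12 t=3ms: DENY

Answer: AADAADDADDDD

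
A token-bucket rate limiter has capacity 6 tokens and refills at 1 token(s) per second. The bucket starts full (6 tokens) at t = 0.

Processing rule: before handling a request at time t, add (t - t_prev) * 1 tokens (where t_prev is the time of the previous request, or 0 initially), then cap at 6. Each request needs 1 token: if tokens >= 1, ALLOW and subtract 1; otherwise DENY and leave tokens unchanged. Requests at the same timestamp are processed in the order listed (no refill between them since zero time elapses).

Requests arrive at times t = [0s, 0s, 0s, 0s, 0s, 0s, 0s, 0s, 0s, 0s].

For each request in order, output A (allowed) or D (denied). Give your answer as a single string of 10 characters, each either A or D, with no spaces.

Simulating step by step:
  req#1 t=0s: ALLOW
  req#2 t=0s: ALLOW
  req#3 t=0s: ALLOW
  req#4 t=0s: ALLOW
  req#5 t=0s: ALLOW
  req#6 t=0s: ALLOW
  req#7 t=0s: DENY
  req#8 t=0s: DENY
  req#9 t=0s: DENY
  req#10 t=0s: DENY

Answer: AAAAAADDDD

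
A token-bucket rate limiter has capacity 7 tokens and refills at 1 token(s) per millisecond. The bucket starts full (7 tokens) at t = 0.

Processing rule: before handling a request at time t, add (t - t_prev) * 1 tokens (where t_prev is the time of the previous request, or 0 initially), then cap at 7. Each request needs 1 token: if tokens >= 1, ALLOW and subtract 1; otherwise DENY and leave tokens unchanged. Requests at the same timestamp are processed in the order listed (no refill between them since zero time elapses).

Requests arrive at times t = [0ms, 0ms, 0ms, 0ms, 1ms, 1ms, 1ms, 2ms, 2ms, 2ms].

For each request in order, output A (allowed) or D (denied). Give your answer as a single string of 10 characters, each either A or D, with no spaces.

Simulating step by step:
  req#1 t=0ms: ALLOW
  req#2 t=0ms: ALLOW
  req#3 t=0ms: ALLOW
  req#4 t=0ms: ALLOW
  req#5 t=1ms: ALLOW
  req#6 t=1ms: ALLOW
  req#7 t=1ms: ALLOW
  req#8 t=2ms: ALLOW
  req#9 t=2ms: ALLOW
  req#10 t=2ms: DENY

Answer: AAAAAAAAAD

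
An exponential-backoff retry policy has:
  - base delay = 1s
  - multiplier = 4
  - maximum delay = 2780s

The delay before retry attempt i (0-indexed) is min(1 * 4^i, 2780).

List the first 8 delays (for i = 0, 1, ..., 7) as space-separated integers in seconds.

Computing each delay:
  i=0: min(1*4^0, 2780) = 1
  i=1: min(1*4^1, 2780) = 4
  i=2: min(1*4^2, 2780) = 16
  i=3: min(1*4^3, 2780) = 64
  i=4: min(1*4^4, 2780) = 256
  i=5: min(1*4^5, 2780) = 1024
  i=6: min(1*4^6, 2780) = 2780
  i=7: min(1*4^7, 2780) = 2780

Answer: 1 4 16 64 256 1024 2780 2780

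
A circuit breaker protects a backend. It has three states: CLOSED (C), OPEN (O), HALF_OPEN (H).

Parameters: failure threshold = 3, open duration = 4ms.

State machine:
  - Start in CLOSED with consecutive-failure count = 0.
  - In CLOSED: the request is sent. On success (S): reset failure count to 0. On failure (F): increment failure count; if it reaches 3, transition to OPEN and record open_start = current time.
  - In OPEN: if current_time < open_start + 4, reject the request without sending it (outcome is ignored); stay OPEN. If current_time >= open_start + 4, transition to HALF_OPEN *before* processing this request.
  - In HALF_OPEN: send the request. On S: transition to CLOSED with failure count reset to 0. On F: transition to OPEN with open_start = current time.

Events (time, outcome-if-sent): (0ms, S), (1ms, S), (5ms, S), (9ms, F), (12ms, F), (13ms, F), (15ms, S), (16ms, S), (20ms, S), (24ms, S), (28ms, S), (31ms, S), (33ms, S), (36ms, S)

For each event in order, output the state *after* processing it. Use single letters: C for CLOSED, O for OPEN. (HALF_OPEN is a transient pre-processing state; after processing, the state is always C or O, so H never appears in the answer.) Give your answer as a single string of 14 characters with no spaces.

Answer: CCCCCOOOCCCCCC

Derivation:
State after each event:
  event#1 t=0ms outcome=S: state=CLOSED
  event#2 t=1ms outcome=S: state=CLOSED
  event#3 t=5ms outcome=S: state=CLOSED
  event#4 t=9ms outcome=F: state=CLOSED
  event#5 t=12ms outcome=F: state=CLOSED
  event#6 t=13ms outcome=F: state=OPEN
  event#7 t=15ms outcome=S: state=OPEN
  event#8 t=16ms outcome=S: state=OPEN
  event#9 t=20ms outcome=S: state=CLOSED
  event#10 t=24ms outcome=S: state=CLOSED
  event#11 t=28ms outcome=S: state=CLOSED
  event#12 t=31ms outcome=S: state=CLOSED
  event#13 t=33ms outcome=S: state=CLOSED
  event#14 t=36ms outcome=S: state=CLOSED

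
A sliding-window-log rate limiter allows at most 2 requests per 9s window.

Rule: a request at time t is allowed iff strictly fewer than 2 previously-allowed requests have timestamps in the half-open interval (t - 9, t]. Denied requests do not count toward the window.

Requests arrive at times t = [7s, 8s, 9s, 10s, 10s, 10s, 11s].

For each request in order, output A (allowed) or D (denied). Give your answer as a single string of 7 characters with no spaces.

Answer: AADDDDD

Derivation:
Tracking allowed requests in the window:
  req#1 t=7s: ALLOW
  req#2 t=8s: ALLOW
  req#3 t=9s: DENY
  req#4 t=10s: DENY
  req#5 t=10s: DENY
  req#6 t=10s: DENY
  req#7 t=11s: DENY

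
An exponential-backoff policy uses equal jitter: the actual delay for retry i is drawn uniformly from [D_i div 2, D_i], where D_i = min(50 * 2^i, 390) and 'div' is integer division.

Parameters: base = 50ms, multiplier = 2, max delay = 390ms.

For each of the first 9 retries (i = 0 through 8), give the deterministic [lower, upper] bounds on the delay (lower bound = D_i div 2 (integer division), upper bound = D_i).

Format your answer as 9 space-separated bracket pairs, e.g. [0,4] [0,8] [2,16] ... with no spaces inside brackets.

Computing bounds per retry:
  i=0: D_i=min(50*2^0,390)=50, bounds=[25,50]
  i=1: D_i=min(50*2^1,390)=100, bounds=[50,100]
  i=2: D_i=min(50*2^2,390)=200, bounds=[100,200]
  i=3: D_i=min(50*2^3,390)=390, bounds=[195,390]
  i=4: D_i=min(50*2^4,390)=390, bounds=[195,390]
  i=5: D_i=min(50*2^5,390)=390, bounds=[195,390]
  i=6: D_i=min(50*2^6,390)=390, bounds=[195,390]
  i=7: D_i=min(50*2^7,390)=390, bounds=[195,390]
  i=8: D_i=min(50*2^8,390)=390, bounds=[195,390]

Answer: [25,50] [50,100] [100,200] [195,390] [195,390] [195,390] [195,390] [195,390] [195,390]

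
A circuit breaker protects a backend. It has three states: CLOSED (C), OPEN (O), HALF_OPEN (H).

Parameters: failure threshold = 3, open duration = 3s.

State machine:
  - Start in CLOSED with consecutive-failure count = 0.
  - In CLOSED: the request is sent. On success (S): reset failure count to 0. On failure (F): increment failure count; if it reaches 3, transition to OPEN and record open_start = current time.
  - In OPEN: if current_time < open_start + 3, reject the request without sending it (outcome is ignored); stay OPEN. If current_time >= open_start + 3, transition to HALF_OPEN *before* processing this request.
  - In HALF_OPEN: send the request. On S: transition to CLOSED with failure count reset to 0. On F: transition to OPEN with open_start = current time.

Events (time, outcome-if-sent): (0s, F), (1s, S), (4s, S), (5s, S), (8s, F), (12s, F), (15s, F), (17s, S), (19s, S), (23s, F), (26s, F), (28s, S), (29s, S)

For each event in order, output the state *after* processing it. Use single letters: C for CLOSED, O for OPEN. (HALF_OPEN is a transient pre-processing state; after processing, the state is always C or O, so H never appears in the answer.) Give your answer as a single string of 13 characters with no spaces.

Answer: CCCCCCOOCCCCC

Derivation:
State after each event:
  event#1 t=0s outcome=F: state=CLOSED
  event#2 t=1s outcome=S: state=CLOSED
  event#3 t=4s outcome=S: state=CLOSED
  event#4 t=5s outcome=S: state=CLOSED
  event#5 t=8s outcome=F: state=CLOSED
  event#6 t=12s outcome=F: state=CLOSED
  event#7 t=15s outcome=F: state=OPEN
  event#8 t=17s outcome=S: state=OPEN
  event#9 t=19s outcome=S: state=CLOSED
  event#10 t=23s outcome=F: state=CLOSED
  event#11 t=26s outcome=F: state=CLOSED
  event#12 t=28s outcome=S: state=CLOSED
  event#13 t=29s outcome=S: state=CLOSED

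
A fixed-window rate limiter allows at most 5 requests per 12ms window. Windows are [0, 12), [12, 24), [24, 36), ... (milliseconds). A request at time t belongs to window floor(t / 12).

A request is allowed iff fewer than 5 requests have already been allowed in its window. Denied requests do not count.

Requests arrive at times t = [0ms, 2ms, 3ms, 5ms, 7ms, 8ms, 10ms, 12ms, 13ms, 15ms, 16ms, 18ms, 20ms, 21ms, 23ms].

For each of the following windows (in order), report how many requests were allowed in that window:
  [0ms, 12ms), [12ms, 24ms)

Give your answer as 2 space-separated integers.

Answer: 5 5

Derivation:
Processing requests:
  req#1 t=0ms (window 0): ALLOW
  req#2 t=2ms (window 0): ALLOW
  req#3 t=3ms (window 0): ALLOW
  req#4 t=5ms (window 0): ALLOW
  req#5 t=7ms (window 0): ALLOW
  req#6 t=8ms (window 0): DENY
  req#7 t=10ms (window 0): DENY
  req#8 t=12ms (window 1): ALLOW
  req#9 t=13ms (window 1): ALLOW
  req#10 t=15ms (window 1): ALLOW
  req#11 t=16ms (window 1): ALLOW
  req#12 t=18ms (window 1): ALLOW
  req#13 t=20ms (window 1): DENY
  req#14 t=21ms (window 1): DENY
  req#15 t=23ms (window 1): DENY

Allowed counts by window: 5 5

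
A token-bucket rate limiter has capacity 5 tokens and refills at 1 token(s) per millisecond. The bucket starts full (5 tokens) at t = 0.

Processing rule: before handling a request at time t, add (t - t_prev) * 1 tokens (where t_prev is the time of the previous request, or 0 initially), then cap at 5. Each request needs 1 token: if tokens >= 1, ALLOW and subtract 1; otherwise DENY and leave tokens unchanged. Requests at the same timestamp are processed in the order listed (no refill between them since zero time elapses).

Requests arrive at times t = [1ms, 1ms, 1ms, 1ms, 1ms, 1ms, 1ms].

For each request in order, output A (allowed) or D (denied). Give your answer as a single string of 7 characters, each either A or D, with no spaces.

Simulating step by step:
  req#1 t=1ms: ALLOW
  req#2 t=1ms: ALLOW
  req#3 t=1ms: ALLOW
  req#4 t=1ms: ALLOW
  req#5 t=1ms: ALLOW
  req#6 t=1ms: DENY
  req#7 t=1ms: DENY

Answer: AAAAADD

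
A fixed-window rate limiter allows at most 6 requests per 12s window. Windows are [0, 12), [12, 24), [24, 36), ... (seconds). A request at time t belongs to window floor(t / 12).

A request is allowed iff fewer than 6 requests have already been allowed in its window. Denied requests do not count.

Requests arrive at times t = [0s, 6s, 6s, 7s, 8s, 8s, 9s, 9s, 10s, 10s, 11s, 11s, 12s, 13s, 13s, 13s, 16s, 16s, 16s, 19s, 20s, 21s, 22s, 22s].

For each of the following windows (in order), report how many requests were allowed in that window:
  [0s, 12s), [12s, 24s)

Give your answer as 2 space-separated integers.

Answer: 6 6

Derivation:
Processing requests:
  req#1 t=0s (window 0): ALLOW
  req#2 t=6s (window 0): ALLOW
  req#3 t=6s (window 0): ALLOW
  req#4 t=7s (window 0): ALLOW
  req#5 t=8s (window 0): ALLOW
  req#6 t=8s (window 0): ALLOW
  req#7 t=9s (window 0): DENY
  req#8 t=9s (window 0): DENY
  req#9 t=10s (window 0): DENY
  req#10 t=10s (window 0): DENY
  req#11 t=11s (window 0): DENY
  req#12 t=11s (window 0): DENY
  req#13 t=12s (window 1): ALLOW
  req#14 t=13s (window 1): ALLOW
  req#15 t=13s (window 1): ALLOW
  req#16 t=13s (window 1): ALLOW
  req#17 t=16s (window 1): ALLOW
  req#18 t=16s (window 1): ALLOW
  req#19 t=16s (window 1): DENY
  req#20 t=19s (window 1): DENY
  req#21 t=20s (window 1): DENY
  req#22 t=21s (window 1): DENY
  req#23 t=22s (window 1): DENY
  req#24 t=22s (window 1): DENY

Allowed counts by window: 6 6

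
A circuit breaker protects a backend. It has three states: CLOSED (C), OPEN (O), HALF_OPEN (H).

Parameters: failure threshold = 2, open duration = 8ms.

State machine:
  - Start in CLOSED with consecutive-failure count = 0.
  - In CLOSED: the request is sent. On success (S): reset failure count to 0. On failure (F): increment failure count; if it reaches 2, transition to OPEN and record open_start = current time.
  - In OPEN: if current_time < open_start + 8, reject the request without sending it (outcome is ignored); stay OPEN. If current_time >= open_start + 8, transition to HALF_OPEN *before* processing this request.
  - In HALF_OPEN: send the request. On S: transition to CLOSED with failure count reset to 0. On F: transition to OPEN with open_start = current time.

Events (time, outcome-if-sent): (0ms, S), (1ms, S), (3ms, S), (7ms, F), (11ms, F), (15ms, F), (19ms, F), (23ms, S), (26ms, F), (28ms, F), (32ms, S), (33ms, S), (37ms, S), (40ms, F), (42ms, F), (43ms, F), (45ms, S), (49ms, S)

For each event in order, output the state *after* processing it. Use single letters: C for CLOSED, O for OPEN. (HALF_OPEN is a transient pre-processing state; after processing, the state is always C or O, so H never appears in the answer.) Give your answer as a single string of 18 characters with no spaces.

State after each event:
  event#1 t=0ms outcome=S: state=CLOSED
  event#2 t=1ms outcome=S: state=CLOSED
  event#3 t=3ms outcome=S: state=CLOSED
  event#4 t=7ms outcome=F: state=CLOSED
  event#5 t=11ms outcome=F: state=OPEN
  event#6 t=15ms outcome=F: state=OPEN
  event#7 t=19ms outcome=F: state=OPEN
  event#8 t=23ms outcome=S: state=OPEN
  event#9 t=26ms outcome=F: state=OPEN
  event#10 t=28ms outcome=F: state=OPEN
  event#11 t=32ms outcome=S: state=OPEN
  event#12 t=33ms outcome=S: state=OPEN
  event#13 t=37ms outcome=S: state=CLOSED
  event#14 t=40ms outcome=F: state=CLOSED
  event#15 t=42ms outcome=F: state=OPEN
  event#16 t=43ms outcome=F: state=OPEN
  event#17 t=45ms outcome=S: state=OPEN
  event#18 t=49ms outcome=S: state=OPEN

Answer: CCCCOOOOOOOOCCOOOO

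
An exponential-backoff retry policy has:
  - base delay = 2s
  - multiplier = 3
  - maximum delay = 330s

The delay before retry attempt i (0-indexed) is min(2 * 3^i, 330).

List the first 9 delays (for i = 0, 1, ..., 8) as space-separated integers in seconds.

Answer: 2 6 18 54 162 330 330 330 330

Derivation:
Computing each delay:
  i=0: min(2*3^0, 330) = 2
  i=1: min(2*3^1, 330) = 6
  i=2: min(2*3^2, 330) = 18
  i=3: min(2*3^3, 330) = 54
  i=4: min(2*3^4, 330) = 162
  i=5: min(2*3^5, 330) = 330
  i=6: min(2*3^6, 330) = 330
  i=7: min(2*3^7, 330) = 330
  i=8: min(2*3^8, 330) = 330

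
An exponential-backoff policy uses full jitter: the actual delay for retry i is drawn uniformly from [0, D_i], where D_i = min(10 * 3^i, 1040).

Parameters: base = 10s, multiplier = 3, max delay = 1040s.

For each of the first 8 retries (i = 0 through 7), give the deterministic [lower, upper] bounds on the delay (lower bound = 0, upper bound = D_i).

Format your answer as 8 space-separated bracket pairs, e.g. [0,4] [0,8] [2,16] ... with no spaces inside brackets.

Answer: [0,10] [0,30] [0,90] [0,270] [0,810] [0,1040] [0,1040] [0,1040]

Derivation:
Computing bounds per retry:
  i=0: D_i=min(10*3^0,1040)=10, bounds=[0,10]
  i=1: D_i=min(10*3^1,1040)=30, bounds=[0,30]
  i=2: D_i=min(10*3^2,1040)=90, bounds=[0,90]
  i=3: D_i=min(10*3^3,1040)=270, bounds=[0,270]
  i=4: D_i=min(10*3^4,1040)=810, bounds=[0,810]
  i=5: D_i=min(10*3^5,1040)=1040, bounds=[0,1040]
  i=6: D_i=min(10*3^6,1040)=1040, bounds=[0,1040]
  i=7: D_i=min(10*3^7,1040)=1040, bounds=[0,1040]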